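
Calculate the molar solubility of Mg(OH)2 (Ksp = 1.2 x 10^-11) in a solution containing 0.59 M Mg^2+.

2.3 × 10^-6 M

Mg(OH)2(s) ⇌ Mg^2+ + 2 OH^-
Ksp = [Mg^2+][OH^-]^2
If s mol/L dissolves here, [Mg^2+] = 0.59 + s ≈ 0.59, [OH^-] = 2s (common-ion effect: Mg^2+ is already 0.59 M).
Ksp ≈ 0.59 × (2s)^2
s = 2.3 x 10^-6 M
Check: s = 2.3 x 10^-6 ≪ 0.59, so the approximation is valid.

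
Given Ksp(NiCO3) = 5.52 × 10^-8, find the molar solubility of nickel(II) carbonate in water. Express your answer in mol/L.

s ≈ 2.35 x 10^-4 M

NiCO3(s) <=> Ni^2+(aq) + CO3^2-(aq)
Ksp = [Ni^2+][CO3^2-]
If s mol/L of NiCO3 dissolves, [Ni^2+] = s and [CO3^2-] = s.
Ksp = s^2
s = √(5.52 × 10^-8) = 2.35 × 10^-4 M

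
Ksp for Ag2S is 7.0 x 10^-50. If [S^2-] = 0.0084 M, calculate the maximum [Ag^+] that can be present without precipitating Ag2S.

Ag2S(s) ⇌ 2 Ag^+ + S^2-
Ksp = [Ag^+]^2[S^2-]
Precipitation begins when Q = Ksp. With [S^2-] = 0.0084 M:
7.0 x 10^-50 = (0.0084) × [Ag^+]^2
[Ag^+] = (7.0 x 10^-50 / 8.4 x 10^-3)^(1/2) = 2.9 x 10^-24 M

2.9 x 10^-24 M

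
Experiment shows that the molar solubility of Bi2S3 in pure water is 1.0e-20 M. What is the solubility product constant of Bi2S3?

Bi2S3(s) <=> 2 Bi^3+ + 3 S^2-
With molar solubility s: [Bi^3+] = 2s, [S^2-] = 3s.
Ksp = [Bi^3+]^2[S^2-]^3
Substituting: Ksp = (2s)^2(3s)^3 = 108s^5
Ksp = 108 × (1.0 x 10^-20)^5 = 1.1 x 10^-98

Ksp ≈ 1.1e-98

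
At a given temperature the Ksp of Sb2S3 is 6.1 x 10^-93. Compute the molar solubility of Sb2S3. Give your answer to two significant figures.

Sb2S3(s) ⇌ 2 Sb^3+(aq) + 3 S^2-(aq)
Ksp = [Sb^3+]^2[S^2-]^3
For each mole of Sb2S3 that dissolves: [Sb^3+] = 2s, [S^2-] = 3s.
So Ksp = (2s)^2 × (3s)^3 = 108s^5
Solving, s = (6.1 x 10^-93/108)^(1/5) = 1.4 × 10^-19 M

s = 1.4 × 10^-19 M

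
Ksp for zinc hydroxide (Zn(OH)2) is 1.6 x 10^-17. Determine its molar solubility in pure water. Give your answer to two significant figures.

Zn(OH)2(s) <=> Zn^2+ + 2 OH^-
Ksp = [Zn^2+][OH^-]^2
If s mol/L of Zn(OH)2 dissolves, [Zn^2+] = s and [OH^-] = 2s.
So Ksp = s × (2s)^2 = 4s^3
Solving, s = (1.6 x 10^-17/4)^(1/3) = 1.6 × 10^-6 M

s ≈ 1.6e-6 M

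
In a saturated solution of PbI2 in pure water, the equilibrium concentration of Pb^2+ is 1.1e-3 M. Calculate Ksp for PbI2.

PbI2(s) <=> Pb^2+ + 2 I^-
Stoichiometry gives [I^-] = (2/1)[Pb^2+] = 2.20 × 10^-3 M.
Ksp = [Pb^2+][I^-]^2
Ksp = 1.1 × 10^-3 × (2.20 x 10^-3)^2 = 5.3 × 10^-9

5.3e-9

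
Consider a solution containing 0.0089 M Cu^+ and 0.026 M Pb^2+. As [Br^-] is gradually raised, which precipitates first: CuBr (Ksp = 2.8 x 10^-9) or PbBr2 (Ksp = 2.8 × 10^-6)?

Precipitation of each salt starts when its ion product equals its Ksp.
For CuBr: 2.8 x 10^-9 = 0.0089 × [Br^-]  ⇒  [Br^-] = 3.1 x 10^-7 M.
For PbBr2: 2.8 × 10^-6 = 0.026 × [Br^-]^2  ⇒  [Br^-] = 1.0 × 10^-2 M.
The salt with the lower threshold [Br^-] precipitates first: CuBr.

CuBr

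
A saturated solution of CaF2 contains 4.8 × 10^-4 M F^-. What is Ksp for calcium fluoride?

Ksp = 5.5e-11

CaF2(s) ⇌ Ca^2+(aq) + 2 F^-(aq)
Stoichiometry gives [Ca^2+] = (1/2)[F^-] = 2.40 x 10^-4 M.
Ksp = [Ca^2+][F^-]^2
Ksp = 2.40 × 10^-4 × (4.8 × 10^-4)^2 = 5.5 x 10^-11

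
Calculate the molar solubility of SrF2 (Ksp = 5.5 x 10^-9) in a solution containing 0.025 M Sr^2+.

SrF2(s) <=> Sr^2+ + 2 F^-
Ksp = [Sr^2+][F^-]^2
Let s = moles of SrF2 that dissolve per litre. [Sr^2+] = 0.025 + s ≈ 0.025, [F^-] = 2s (Ksp is small, so little additional dissolves).
Ksp ≈ 0.025 × (2s)^2
s = 2.3 x 10^-4 M
Check: s = 2.3 x 10^-4 ≪ 0.025, so the approximation is valid.

2.3e-4 M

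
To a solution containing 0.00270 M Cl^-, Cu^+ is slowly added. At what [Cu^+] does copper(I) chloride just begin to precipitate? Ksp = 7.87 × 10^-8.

[Cu^+] = 2.91 × 10^-5 M

CuCl(s) ⇌ Cu^+ + Cl^-
Ksp = [Cu^+][Cl^-]
Precipitation begins when Q = Ksp. With [Cl^-] = 0.00270 M:
7.87 × 10^-8 = (0.00270) × [Cu^+]
[Cu^+] = (7.87 × 10^-8 / 2.70 x 10^-3) = 2.91 × 10^-5 M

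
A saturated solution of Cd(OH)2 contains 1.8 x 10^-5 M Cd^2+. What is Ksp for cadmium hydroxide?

2.3 × 10^-14

Cd(OH)2(s) <=> Cd^2+(aq) + 2 OH^-(aq)
Stoichiometry gives [OH^-] = (2/1)[Cd^2+] = 3.60 × 10^-5 M.
Ksp = [Cd^2+][OH^-]^2
Ksp = 1.8 x 10^-5 × (3.60 x 10^-5)^2 = 2.3 × 10^-14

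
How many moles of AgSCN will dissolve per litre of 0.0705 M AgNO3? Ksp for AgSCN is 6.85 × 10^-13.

AgSCN(s) ⇌ Ag^+(aq) + SCN^-(aq)
Ksp = [Ag^+][SCN^-]
If s mol/L dissolves here, [Ag^+] = 0.0705 + s ≈ 0.0705, [SCN^-] = s (since Ag^+ from AgNO3 dominates).
Ksp ≈ 0.0705 × s
s = 9.72 × 10^-12 M
Check: s = 9.7 × 10^-12 ≪ 0.0705, so the approximation is valid.

9.72e-12 M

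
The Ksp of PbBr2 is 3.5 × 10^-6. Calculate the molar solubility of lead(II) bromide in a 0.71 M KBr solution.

PbBr2(s) ⇌ Pb^2+ + 2 Br^-
Ksp = [Pb^2+][Br^-]^2
Let s be the molar solubility in this solution. [Pb^2+] = s, [Br^-] = 0.71 + 2s ≈ 0.71 (since Br^- from KBr dominates).
Ksp ≈ s × (0.71)^2
s = 6.9 × 10^-6 M
Check: 2s = 1.4 x 10^-5 ≪ 0.71, so the approximation is valid.

s = 6.9 × 10^-6 M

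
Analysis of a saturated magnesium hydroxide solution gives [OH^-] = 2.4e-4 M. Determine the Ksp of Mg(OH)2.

Ksp ≈ 6.9e-12

Mg(OH)2(s) <=> Mg^2+ + 2 OH^-
Stoichiometry gives [Mg^2+] = (1/2)[OH^-] = 1.20 × 10^-4 M.
Ksp = [Mg^2+][OH^-]^2
Ksp = 1.20 x 10^-4 × (2.4 x 10^-4)^2 = 6.9 × 10^-12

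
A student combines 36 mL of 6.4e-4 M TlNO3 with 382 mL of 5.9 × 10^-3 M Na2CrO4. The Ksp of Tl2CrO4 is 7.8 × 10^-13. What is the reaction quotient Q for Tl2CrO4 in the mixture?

Q ≈ 1.6 x 10^-11

Total volume = 36 + 382 = 418 mL.
[Tl^+] = 6.4 x 10^-4 × (36/418) = 5.51 x 10^-5 M
[CrO4^2-] = 5.9 x 10^-3 × (382/418) = 5.39 × 10^-3 M
Tl2CrO4(s) ⇌ 2 Tl^+(aq) + CrO4^2-(aq), so Q = [Tl^+]^2[CrO4^2-]
Q = (5.51 x 10^-5)^2(5.39 × 10^-3) = 1.6 × 10^-11
Q > Ksp, so Tl2CrO4 will precipitate.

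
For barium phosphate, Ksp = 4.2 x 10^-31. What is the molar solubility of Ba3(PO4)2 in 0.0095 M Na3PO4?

s ≈ 5.6 × 10^-10 M

Ba3(PO4)2(s) ⇌ 3 Ba^2+ + 2 PO4^3-
Ksp = [Ba^2+]^3[PO4^3-]^2
If s mol/L dissolves here, [Ba^2+] = 3s, [PO4^3-] = 0.0095 + 2s ≈ 0.0095 (Ksp is small, so little additional dissolves).
Ksp ≈ (3s)^3 × (0.0095)^2
s = 5.6 × 10^-10 M
Check: 2s = 1.1 × 10^-9 ≪ 0.0095, so the approximation is valid.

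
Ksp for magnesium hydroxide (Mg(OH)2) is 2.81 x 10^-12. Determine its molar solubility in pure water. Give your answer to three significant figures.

s = 8.89e-5 M

Mg(OH)2(s) ⇌ Mg^2+(aq) + 2 OH^-(aq)
Ksp = [Mg^2+][OH^-]^2
If s mol/L of Mg(OH)2 dissolves, [Mg^2+] = s and [OH^-] = 2s.
Substituting: Ksp = s(2s)^2 = 4s^3
Solving, s = (2.81 x 10^-12/4)^(1/3) = 8.89 × 10^-5 M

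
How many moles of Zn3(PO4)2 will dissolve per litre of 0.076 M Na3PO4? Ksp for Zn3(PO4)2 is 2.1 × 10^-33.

Zn3(PO4)2(s) <=> 3 Zn^2+ + 2 PO4^3-
Ksp = [Zn^2+]^3[PO4^3-]^2
If s mol/L dissolves here, [Zn^2+] = 3s, [PO4^3-] = 0.076 + 2s ≈ 0.076 (common-ion effect: PO4^3- is already 0.076 M).
Ksp ≈ (3s)^3 × (0.076)^2
s = 2.4 × 10^-11 M
Check: 2s = 4.8 x 10^-11 ≪ 0.076, so the approximation is valid.

s = 2.4 x 10^-11 M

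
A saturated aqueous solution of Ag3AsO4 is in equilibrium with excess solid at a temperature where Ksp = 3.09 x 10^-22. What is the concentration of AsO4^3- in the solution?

Ag3AsO4(s) ⇌ 3 Ag^+ + AsO4^3-
Ksp = [Ag^+]^3[AsO4^3-]
If s mol/L of Ag3AsO4 dissolves, [Ag^+] = 3s and [AsO4^3-] = s.
Ksp = (3s)^3s = 27s^4
s^4 = 3.09 x 10^-22 / 27, so s = 1.839 × 10^-6 M
[AsO4^3-] = s = 1.84 × 10^-6 M

1.84e-6 M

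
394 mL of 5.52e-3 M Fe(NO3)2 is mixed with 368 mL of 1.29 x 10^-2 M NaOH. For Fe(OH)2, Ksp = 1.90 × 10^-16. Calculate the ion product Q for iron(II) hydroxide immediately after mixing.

Total volume = 394 + 368 = 762 mL.
[Fe^2+] = 5.52 x 10^-3 × (394/762) = 2.854 x 10^-3 M
[OH^-] = 1.29 x 10^-2 × (368/762) = 6.230 × 10^-3 M
Fe(OH)2(s) ⇌ Fe^2+(aq) + 2 OH^-(aq), so Q = [Fe^2+][OH^-]^2
Q = (2.854 × 10^-3)(6.230 × 10^-3)^2 = 1.11 × 10^-7
Q > Ksp, so Fe(OH)2 will precipitate.

Q = 1.11e-7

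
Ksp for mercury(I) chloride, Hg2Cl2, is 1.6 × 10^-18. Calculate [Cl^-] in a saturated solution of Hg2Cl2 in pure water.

Hg2Cl2(s) ⇌ Hg2^2+ + 2 Cl^-
Ksp = [Hg2^2+][Cl^-]^2
If s mol/L of Hg2Cl2 dissolves, [Hg2^2+] = s and [Cl^-] = 2s.
So Ksp = s × (2s)^2 = 4s^3
s^3 = 1.6 × 10^-18 / 4, so s = 7.37 x 10^-7 M
[Cl^-] = 2s = 1.5 x 10^-6 M

1.5 × 10^-6 M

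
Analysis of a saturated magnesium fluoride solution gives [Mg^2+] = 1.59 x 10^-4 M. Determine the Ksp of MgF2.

MgF2(s) ⇌ Mg^2+ + 2 F^-
Stoichiometry gives [F^-] = (2/1)[Mg^2+] = 3.180 x 10^-4 M.
Ksp = [Mg^2+][F^-]^2
Ksp = 1.59 x 10^-4 × (3.180 × 10^-4)^2 = 1.61 × 10^-11

Ksp = 1.61 × 10^-11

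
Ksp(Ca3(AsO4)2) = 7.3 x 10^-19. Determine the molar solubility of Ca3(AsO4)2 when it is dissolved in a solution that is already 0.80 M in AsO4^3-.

Ca3(AsO4)2(s) <=> 3 Ca^2+ + 2 AsO4^3-
Ksp = [Ca^2+]^3[AsO4^3-]^2
Let s = moles of Ca3(AsO4)2 that dissolve per litre. [Ca^2+] = 3s, [AsO4^3-] = 0.80 + 2s ≈ 0.80 (since the AsO4^3- already present dominates).
Ksp ≈ (3s)^3 × (0.80)^2
s = 3.5 × 10^-7 M
Check: 2s = 7.0 × 10^-7 ≪ 0.80, so the approximation is valid.

s ≈ 3.5e-7 M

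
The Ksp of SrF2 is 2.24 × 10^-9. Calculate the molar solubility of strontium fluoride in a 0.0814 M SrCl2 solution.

8.29 × 10^-5 M

SrF2(s) <=> Sr^2+ + 2 F^-
Ksp = [Sr^2+][F^-]^2
Let s = moles of SrF2 that dissolve per litre. [Sr^2+] = 0.0814 + s ≈ 0.0814, [F^-] = 2s (common-ion effect: Sr^2+ is already 0.0814 M).
Ksp ≈ 0.0814 × (2s)^2
s = 8.29 × 10^-5 M
Check: s = 8.3 × 10^-5 ≪ 0.0814, so the approximation is valid.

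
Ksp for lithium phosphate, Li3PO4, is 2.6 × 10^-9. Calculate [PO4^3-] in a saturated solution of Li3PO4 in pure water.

Li3PO4(s) <=> 3 Li^+ + PO4^3-
Ksp = [Li^+]^3[PO4^3-]
Let s = molar solubility. Then [Li^+] = 3s and [PO4^3-] = s.
So Ksp = (3s)^3 × s = 27s^4
s = (2.6 × 10^-9 / 27)^(1/4) = 3.13 × 10^-3 M
[PO4^3-] = s = 3.1 x 10^-3 M

[PO4^3-] = 3.1 x 10^-3 M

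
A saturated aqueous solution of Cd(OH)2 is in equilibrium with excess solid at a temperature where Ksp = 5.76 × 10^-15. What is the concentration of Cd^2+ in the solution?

1.13 x 10^-5 M

Cd(OH)2(s) ⇌ Cd^2+ + 2 OH^-
Ksp = [Cd^2+][OH^-]^2
With molar solubility s: [Cd^2+] = s, [OH^-] = 2s.
So Ksp = s × (2s)^2 = 4s^3
Solving, s = (5.76 × 10^-15/4)^(1/3) = 1.129 × 10^-5 M
[Cd^2+] = s = 1.13 x 10^-5 M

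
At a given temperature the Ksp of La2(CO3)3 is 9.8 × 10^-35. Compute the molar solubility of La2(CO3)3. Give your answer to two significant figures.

s = 6.2 × 10^-8 M

La2(CO3)3(s) ⇌ 2 La^3+(aq) + 3 CO3^2-(aq)
Ksp = [La^3+]^2[CO3^2-]^3
Let s = molar solubility. Then [La^3+] = 2s and [CO3^2-] = 3s.
Substituting: Ksp = (2s)^2(3s)^3 = 108s^5
s = (9.8 × 10^-35 / 108)^(1/5) = 6.2 × 10^-8 M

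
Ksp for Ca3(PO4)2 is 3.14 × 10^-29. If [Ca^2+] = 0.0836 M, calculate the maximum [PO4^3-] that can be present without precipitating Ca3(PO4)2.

Ca3(PO4)2(s) ⇌ 3 Ca^2+ + 2 PO4^3-
Ksp = [Ca^2+]^3[PO4^3-]^2
Precipitation begins when Q = Ksp. With [Ca^2+] = 0.0836 M:
3.14 × 10^-29 = (0.0836)^3 × [PO4^3-]^2
[PO4^3-] = (3.14 × 10^-29 / 5.843 × 10^-4)^(1/2) = 2.32 × 10^-13 M

[PO4^3-] = 2.32e-13 M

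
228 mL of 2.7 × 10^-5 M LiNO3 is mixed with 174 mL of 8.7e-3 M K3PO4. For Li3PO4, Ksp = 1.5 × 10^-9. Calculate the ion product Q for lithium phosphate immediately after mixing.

1.4 x 10^-17

Total volume = 228 + 174 = 402 mL.
[Li^+] = 2.7 × 10^-5 × (228/402) = 1.53 × 10^-5 M
[PO4^3-] = 8.7 × 10^-3 × (174/402) = 3.77 × 10^-3 M
Li3PO4(s) ⇌ 3 Li^+(aq) + PO4^3-(aq), so Q = [Li^+]^3[PO4^3-]
Q = (1.53 x 10^-5)^3(3.77 × 10^-3) = 1.4 × 10^-17
Q < Ksp, so no precipitate of Li3PO4 forms.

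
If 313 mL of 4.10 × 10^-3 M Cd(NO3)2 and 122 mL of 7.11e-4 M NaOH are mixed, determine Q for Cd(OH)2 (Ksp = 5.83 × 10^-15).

Total volume = 313 + 122 = 435 mL.
[Cd^2+] = 4.10 × 10^-3 × (313/435) = 2.950 × 10^-3 M
[OH^-] = 7.11 × 10^-4 × (122/435) = 1.994 x 10^-4 M
Cd(OH)2(s) ⇌ Cd^2+(aq) + 2 OH^-(aq), so Q = [Cd^2+][OH^-]^2
Q = (2.950 × 10^-3)(1.994 × 10^-4)^2 = 1.17 × 10^-10
Q > Ksp, so Cd(OH)2 will precipitate.

Q = 1.17 × 10^-10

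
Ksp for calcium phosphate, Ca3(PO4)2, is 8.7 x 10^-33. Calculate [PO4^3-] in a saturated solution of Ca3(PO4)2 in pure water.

[PO4^3-] = 3.0 x 10^-7 M

Ca3(PO4)2(s) <=> 3 Ca^2+(aq) + 2 PO4^3-(aq)
Ksp = [Ca^2+]^3[PO4^3-]^2
If s mol/L of Ca3(PO4)2 dissolves, [Ca^2+] = 3s and [PO4^3-] = 2s.
Ksp = (3s)^3(2s)^2 = 108s^5
s^5 = 8.7 x 10^-33 / 108, so s = 1.52 × 10^-7 M
[PO4^3-] = 2s = 3.0 x 10^-7 M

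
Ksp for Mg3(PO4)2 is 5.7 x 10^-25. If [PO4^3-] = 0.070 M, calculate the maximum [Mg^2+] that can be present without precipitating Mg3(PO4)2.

Mg3(PO4)2(s) ⇌ 3 Mg^2+(aq) + 2 PO4^3-(aq)
Ksp = [Mg^2+]^3[PO4^3-]^2
Precipitation begins when Q = Ksp. With [PO4^3-] = 0.070 M:
5.7 x 10^-25 = (0.070)^2 × [Mg^2+]^3
[Mg^2+] = (5.7 x 10^-25 / 4.90 x 10^-3)^(1/3) = 4.9 × 10^-8 M

[Mg^2+] ≈ 4.9e-8 M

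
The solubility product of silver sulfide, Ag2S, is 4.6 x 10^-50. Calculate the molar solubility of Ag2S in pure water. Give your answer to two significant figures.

Ag2S(s) ⇌ 2 Ag^+(aq) + S^2-(aq)
Ksp = [Ag^+]^2[S^2-]
Let s = molar solubility. Then [Ag^+] = 2s and [S^2-] = s.
Ksp = (2s)^2s = 4s^3
Solving, s = (4.6 x 10^-50/4)^(1/3) = 2.3 × 10^-17 M

2.3 x 10^-17 M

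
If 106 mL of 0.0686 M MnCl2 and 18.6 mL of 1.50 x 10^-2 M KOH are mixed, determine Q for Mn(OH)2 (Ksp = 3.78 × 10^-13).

Total volume = 106 + 18.6 = 124.6 mL.
[Mn^2+] = 6.86 × 10^-2 × (106/124.6) = 5.836 × 10^-2 M
[OH^-] = 1.50 × 10^-2 × (18.6/124.6) = 2.239 × 10^-3 M
Mn(OH)2(s) ⇌ Mn^2+(aq) + 2 OH^-(aq), so Q = [Mn^2+][OH^-]^2
Q = (5.836 x 10^-2)(2.239 × 10^-3)^2 = 2.93 × 10^-7
Q > Ksp, so Mn(OH)2 will precipitate.

2.93e-7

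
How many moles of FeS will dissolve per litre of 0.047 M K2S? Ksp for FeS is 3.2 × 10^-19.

s = 6.8e-18 M

FeS(s) ⇌ Fe^2+ + S^2-
Ksp = [Fe^2+][S^2-]
Let s = moles of FeS that dissolve per litre. [Fe^2+] = s, [S^2-] = 0.047 + s ≈ 0.047 (common-ion effect: S^2- is already 0.047 M).
Ksp ≈ s × 0.047
s = 6.8 × 10^-18 M
Check: s = 6.8 × 10^-18 ≪ 0.047, so the approximation is valid.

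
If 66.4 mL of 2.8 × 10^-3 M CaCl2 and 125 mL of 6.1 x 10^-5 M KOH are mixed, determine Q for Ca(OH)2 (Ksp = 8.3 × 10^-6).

1.5e-12

Total volume = 66.4 + 125 = 191.4 mL.
[Ca^2+] = 2.8 x 10^-3 × (66.4/191.4) = 9.71 × 10^-4 M
[OH^-] = 6.1 × 10^-5 × (125/191.4) = 3.98 x 10^-5 M
Ca(OH)2(s) ⇌ Ca^2+ + 2 OH^-, so Q = [Ca^2+][OH^-]^2
Q = (9.71 × 10^-4)(3.98 × 10^-5)^2 = 1.5 × 10^-12
Q < Ksp, so no precipitate of Ca(OH)2 forms.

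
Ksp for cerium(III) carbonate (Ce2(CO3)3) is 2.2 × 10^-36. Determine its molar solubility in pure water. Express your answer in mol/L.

Ce2(CO3)3(s) ⇌ 2 Ce^3+(aq) + 3 CO3^2-(aq)
Ksp = [Ce^3+]^2[CO3^2-]^3
With molar solubility s: [Ce^3+] = 2s, [CO3^2-] = 3s.
Ksp = (2s)^2(3s)^3 = 108s^5
Solving, s = (2.2 × 10^-36/108)^(1/5) = 2.9 × 10^-8 M

s ≈ 2.9 × 10^-8 M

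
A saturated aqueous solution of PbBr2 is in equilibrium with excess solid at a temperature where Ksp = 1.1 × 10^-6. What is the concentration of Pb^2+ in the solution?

PbBr2(s) ⇌ Pb^2+(aq) + 2 Br^-(aq)
Ksp = [Pb^2+][Br^-]^2
For each mole of PbBr2 that dissolves: [Pb^2+] = s, [Br^-] = 2s.
Substituting: Ksp = s(2s)^2 = 4s^3
s^3 = 1.1 × 10^-6 / 4, so s = 6.50 × 10^-3 M
[Pb^2+] = s = 6.5 × 10^-3 M

[Pb^2+] ≈ 6.5e-3 M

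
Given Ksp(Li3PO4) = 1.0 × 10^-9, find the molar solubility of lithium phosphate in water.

Li3PO4(s) ⇌ 3 Li^+ + PO4^3-
Ksp = [Li^+]^3[PO4^3-]
Let s = molar solubility. Then [Li^+] = 3s and [PO4^3-] = s.
Substituting: Ksp = (3s)^3s = 27s^4
s = (1.0 × 10^-9 / 27)^(1/4) = 2.5 x 10^-3 M

s ≈ 2.5e-3 M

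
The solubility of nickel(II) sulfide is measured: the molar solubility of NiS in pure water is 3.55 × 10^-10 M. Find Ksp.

1.26 × 10^-19

NiS(s) <=> Ni^2+ + S^2-
Let s = molar solubility. Then [Ni^2+] = s and [S^2-] = s.
Ksp = [Ni^2+][S^2-]
Ksp = (s)(s) = s^2
Ksp = (3.55 × 10^-10)^2 = 1.26 x 10^-19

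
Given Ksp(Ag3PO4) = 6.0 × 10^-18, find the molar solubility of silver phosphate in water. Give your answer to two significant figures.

2.2 x 10^-5 M

Ag3PO4(s) <=> 3 Ag^+ + PO4^3-
Ksp = [Ag^+]^3[PO4^3-]
Let s = molar solubility. Then [Ag^+] = 3s and [PO4^3-] = s.
Substituting: Ksp = (3s)^3s = 27s^4
Solving, s = (6.0 × 10^-18/27)^(1/4) = 2.2 × 10^-5 M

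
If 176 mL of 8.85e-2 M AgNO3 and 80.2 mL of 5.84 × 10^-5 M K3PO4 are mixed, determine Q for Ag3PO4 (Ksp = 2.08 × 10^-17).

Total volume = 176 + 80.2 = 256.2 mL.
[Ag^+] = 8.85 x 10^-2 × (176/256.2) = 6.080 × 10^-2 M
[PO4^3-] = 5.84 × 10^-5 × (80.2/256.2) = 1.828 x 10^-5 M
Ag3PO4(s) ⇌ 3 Ag^+ + PO4^3-, so Q = [Ag^+]^3[PO4^3-]
Q = (6.080 × 10^-2)^3(1.828 × 10^-5) = 4.11 x 10^-9
Q > Ksp, so Ag3PO4 will precipitate.

4.11 × 10^-9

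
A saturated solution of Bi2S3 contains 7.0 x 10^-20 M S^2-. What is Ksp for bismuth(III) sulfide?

Ksp ≈ 7.5 × 10^-97

Bi2S3(s) ⇌ 2 Bi^3+(aq) + 3 S^2-(aq)
Stoichiometry gives [Bi^3+] = (2/3)[S^2-] = 4.67 × 10^-20 M.
Ksp = [Bi^3+]^2[S^2-]^3
Ksp = (4.67 × 10^-20)^2 × (7.0 × 10^-20)^3 = 7.5 x 10^-97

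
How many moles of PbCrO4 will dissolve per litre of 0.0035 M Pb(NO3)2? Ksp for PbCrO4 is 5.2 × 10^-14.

PbCrO4(s) <=> Pb^2+(aq) + CrO4^2-(aq)
Ksp = [Pb^2+][CrO4^2-]
Let s be the molar solubility in this solution. [Pb^2+] = 0.0035 + s ≈ 0.0035, [CrO4^2-] = s (Ksp is small, so little additional dissolves).
Ksp ≈ 0.0035 × s
s = 1.5 × 10^-11 M
Check: s = 1.5 × 10^-11 ≪ 0.0035, so the approximation is valid.

1.5 x 10^-11 M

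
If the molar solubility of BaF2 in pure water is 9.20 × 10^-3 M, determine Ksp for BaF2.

BaF2(s) ⇌ Ba^2+(aq) + 2 F^-(aq)
If s mol/L of BaF2 dissolves, [Ba^2+] = s and [F^-] = 2s.
Ksp = [Ba^2+][F^-]^2
Substituting: Ksp = s(2s)^2 = 4s^3
Ksp = 4 × (9.20 x 10^-3)^3 = 3.11 x 10^-6

Ksp ≈ 3.11 x 10^-6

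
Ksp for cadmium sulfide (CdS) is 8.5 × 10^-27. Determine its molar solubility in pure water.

9.2e-14 M

CdS(s) ⇌ Cd^2+(aq) + S^2-(aq)
Ksp = [Cd^2+][S^2-]
With molar solubility s: [Cd^2+] = s, [S^2-] = s.
Ksp = s^2
s = (8.5 × 10^-27)^(1/2) = 9.2 × 10^-14 M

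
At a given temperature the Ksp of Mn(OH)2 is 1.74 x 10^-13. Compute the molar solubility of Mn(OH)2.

Mn(OH)2(s) ⇌ Mn^2+ + 2 OH^-
Ksp = [Mn^2+][OH^-]^2
For each mole of Mn(OH)2 that dissolves: [Mn^2+] = s, [OH^-] = 2s.
Ksp = s(2s)^2 = 4s^3
s^3 = 1.74 x 10^-13 / 4, so s = 3.52 x 10^-5 M

s ≈ 3.52e-5 M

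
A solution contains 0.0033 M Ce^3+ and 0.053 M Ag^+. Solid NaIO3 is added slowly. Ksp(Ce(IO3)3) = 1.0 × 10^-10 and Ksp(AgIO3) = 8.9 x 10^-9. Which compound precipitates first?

Precipitation of each salt starts when its ion product equals its Ksp.
For Ce(IO3)3: 1.0 × 10^-10 = 0.0033 × [IO3^-]^3  ⇒  [IO3^-] = 3.1 × 10^-3 M.
For AgIO3: 8.9 x 10^-9 = 0.053 × [IO3^-]  ⇒  [IO3^-] = 1.7 × 10^-7 M.
The salt with the lower threshold [IO3^-] precipitates first: AgIO3.

AgIO3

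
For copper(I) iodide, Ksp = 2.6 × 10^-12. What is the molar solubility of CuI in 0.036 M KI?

CuI(s) ⇌ Cu^+ + I^-
Ksp = [Cu^+][I^-]
Let s be the molar solubility in this solution. [Cu^+] = s, [I^-] = 0.036 + s ≈ 0.036 (common-ion effect: I^- is already 0.036 M).
Ksp ≈ s × 0.036
s = 7.2 x 10^-11 M
Check: s = 7.2 × 10^-11 ≪ 0.036, so the approximation is valid.

s ≈ 7.2e-11 M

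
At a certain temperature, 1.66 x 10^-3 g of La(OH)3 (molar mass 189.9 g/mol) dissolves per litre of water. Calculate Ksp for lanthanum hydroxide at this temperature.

Molar solubility s = (1.66 × 10^-3 g/L) / (189.9 g/mol) = 8.741 × 10^-6 M.
La(OH)3(s) ⇌ La^3+(aq) + 3 OH^-(aq)
For each mole of La(OH)3 that dissolves: [La^3+] = s, [OH^-] = 3s.
Ksp = [La^3+][OH^-]^3
Ksp = s(3s)^3 = 27s^4
With s = 8.741 × 10^-6: Ksp = 1.58 × 10^-19

Ksp = 1.58e-19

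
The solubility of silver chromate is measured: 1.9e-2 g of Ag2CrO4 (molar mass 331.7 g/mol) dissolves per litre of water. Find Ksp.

Molar solubility s = (1.9 × 10^-2 g/L) / (331.7 g/mol) = 5.73 x 10^-5 M.
Ag2CrO4(s) ⇌ 2 Ag^+(aq) + CrO4^2-(aq)
With molar solubility s: [Ag^+] = 2s, [CrO4^2-] = s.
Ksp = [Ag^+]^2[CrO4^2-]
So Ksp = (2s)^2 × s = 4s^3
Ksp = 4 × (5.73 × 10^-5)^3 = 7.5 × 10^-13

7.5e-13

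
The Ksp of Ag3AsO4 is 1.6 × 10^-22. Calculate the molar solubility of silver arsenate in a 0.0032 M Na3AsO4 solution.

Ag3AsO4(s) <=> 3 Ag^+ + AsO4^3-
Ksp = [Ag^+]^3[AsO4^3-]
Let s be the molar solubility in this solution. [Ag^+] = 3s, [AsO4^3-] = 0.0032 + s ≈ 0.0032 (since AsO4^3- from Na3AsO4 dominates).
Ksp ≈ (3s)^3 × 0.0032
s = 1.2 × 10^-7 M
Check: s = 1.2 × 10^-7 ≪ 0.0032, so the approximation is valid.

s ≈ 1.2 × 10^-7 M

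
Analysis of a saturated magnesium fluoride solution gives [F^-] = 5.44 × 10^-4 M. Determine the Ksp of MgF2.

MgF2(s) ⇌ Mg^2+(aq) + 2 F^-(aq)
Stoichiometry gives [Mg^2+] = (1/2)[F^-] = 2.720 × 10^-4 M.
Ksp = [Mg^2+][F^-]^2
Ksp = 2.720 × 10^-4 × (5.44 × 10^-4)^2 = 8.05 × 10^-11

Ksp ≈ 8.05e-11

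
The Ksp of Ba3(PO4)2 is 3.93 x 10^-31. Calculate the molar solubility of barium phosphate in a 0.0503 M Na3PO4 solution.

Ba3(PO4)2(s) ⇌ 3 Ba^2+(aq) + 2 PO4^3-(aq)
Ksp = [Ba^2+]^3[PO4^3-]^2
Let s = moles of Ba3(PO4)2 that dissolve per litre. [Ba^2+] = 3s, [PO4^3-] = 0.0503 + 2s ≈ 0.0503 (since PO4^3- from Na3PO4 dominates).
Ksp ≈ (3s)^3 × (0.0503)^2
s = 1.79 × 10^-10 M
Check: 2s = 3.6 x 10^-10 ≪ 0.0503, so the approximation is valid.

s = 1.79 × 10^-10 M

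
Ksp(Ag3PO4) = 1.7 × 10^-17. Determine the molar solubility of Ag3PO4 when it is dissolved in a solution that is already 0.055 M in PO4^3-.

Ag3PO4(s) ⇌ 3 Ag^+ + PO4^3-
Ksp = [Ag^+]^3[PO4^3-]
Let s = moles of Ag3PO4 that dissolve per litre. [Ag^+] = 3s, [PO4^3-] = 0.055 + s ≈ 0.055 (Ksp is small, so little additional dissolves).
Ksp ≈ (3s)^3 × 0.055
s = 2.3 × 10^-6 M
Check: s = 2.3 x 10^-6 ≪ 0.055, so the approximation is valid.

2.3 x 10^-6 M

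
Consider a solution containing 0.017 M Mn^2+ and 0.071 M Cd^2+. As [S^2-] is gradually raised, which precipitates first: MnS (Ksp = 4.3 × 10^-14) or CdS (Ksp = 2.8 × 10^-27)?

Each salt begins to precipitate when Q = Ksp, i.e. when [S^2-] reaches its threshold.
For MnS: 4.3 × 10^-14 = 0.017 × [S^2-]  ⇒  [S^2-] = 2.5 × 10^-12 M.
For CdS: 2.8 × 10^-27 = 0.071 × [S^2-]  ⇒  [S^2-] = 3.9 × 10^-26 M.
The salt with the lower threshold [S^2-] precipitates first: CdS.

CdS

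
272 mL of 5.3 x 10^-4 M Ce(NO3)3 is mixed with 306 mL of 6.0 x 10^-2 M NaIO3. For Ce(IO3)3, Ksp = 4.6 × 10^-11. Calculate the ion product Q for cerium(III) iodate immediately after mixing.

8.0 × 10^-9

Total volume = 272 + 306 = 578 mL.
[Ce^3+] = 5.3 × 10^-4 × (272/578) = 2.49 x 10^-4 M
[IO3^-] = 6.0 x 10^-2 × (306/578) = 3.18 × 10^-2 M
Ce(IO3)3(s) ⇌ Ce^3+(aq) + 3 IO3^-(aq), so Q = [Ce^3+][IO3^-]^3
Q = (2.49 x 10^-4)(3.18 × 10^-2)^3 = 8.0 × 10^-9
Q > Ksp, so Ce(IO3)3 will precipitate.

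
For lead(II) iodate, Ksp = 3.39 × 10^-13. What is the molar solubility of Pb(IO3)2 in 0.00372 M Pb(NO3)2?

s ≈ 4.77 × 10^-6 M

Pb(IO3)2(s) ⇌ Pb^2+(aq) + 2 IO3^-(aq)
Ksp = [Pb^2+][IO3^-]^2
If s mol/L dissolves here, [Pb^2+] = 0.00372 + s ≈ 0.00372, [IO3^-] = 2s (Ksp is small, so little additional dissolves).
Ksp ≈ 0.00372 × (2s)^2
s = 4.77 × 10^-6 M
Check: s = 4.8 × 10^-6 ≪ 0.00372, so the approximation is valid.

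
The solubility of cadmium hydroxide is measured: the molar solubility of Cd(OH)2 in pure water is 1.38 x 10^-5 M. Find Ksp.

Cd(OH)2(s) ⇌ Cd^2+ + 2 OH^-
Let s = molar solubility. Then [Cd^2+] = s and [OH^-] = 2s.
Ksp = [Cd^2+][OH^-]^2
Substituting: Ksp = s(2s)^2 = 4s^3
Ksp = 4 × (1.38 × 10^-5)^3 = 1.05 x 10^-14

Ksp ≈ 1.05e-14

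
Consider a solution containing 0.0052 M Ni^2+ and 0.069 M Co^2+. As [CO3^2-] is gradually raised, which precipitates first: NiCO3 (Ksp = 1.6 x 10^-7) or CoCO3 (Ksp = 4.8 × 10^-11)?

Each salt begins to precipitate when Q = Ksp, i.e. when [CO3^2-] reaches its threshold.
For NiCO3: 1.6 x 10^-7 = 0.0052 × [CO3^2-]  ⇒  [CO3^2-] = 3.1 × 10^-5 M.
For CoCO3: 4.8 × 10^-11 = 0.069 × [CO3^2-]  ⇒  [CO3^2-] = 7.0 x 10^-10 M.
The salt with the lower threshold [CO3^2-] precipitates first: CoCO3.

CoCO3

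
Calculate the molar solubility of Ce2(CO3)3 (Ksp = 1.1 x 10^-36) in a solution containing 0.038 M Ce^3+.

Ce2(CO3)3(s) ⇌ 2 Ce^3+(aq) + 3 CO3^2-(aq)
Ksp = [Ce^3+]^2[CO3^2-]^3
Let s be the molar solubility in this solution. [Ce^3+] = 0.038 + 2s ≈ 0.038, [CO3^2-] = 3s (Ksp is small, so little additional dissolves).
Ksp ≈ (0.038)^2 × (3s)^3
s = 3.0 × 10^-12 M
Check: 2s = 6.1 × 10^-12 ≪ 0.038, so the approximation is valid.

s ≈ 3.0e-12 M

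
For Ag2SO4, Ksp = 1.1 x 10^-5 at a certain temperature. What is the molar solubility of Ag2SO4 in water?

Ag2SO4(s) <=> 2 Ag^+ + SO4^2-
Ksp = [Ag^+]^2[SO4^2-]
For each mole of Ag2SO4 that dissolves: [Ag^+] = 2s, [SO4^2-] = s.
So Ksp = (2s)^2 × s = 4s^3
Solving, s = (1.1 x 10^-5/4)^(1/3) = 1.4 × 10^-2 M

1.4e-2 M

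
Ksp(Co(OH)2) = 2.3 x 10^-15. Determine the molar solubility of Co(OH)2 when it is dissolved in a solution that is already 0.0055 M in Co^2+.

Co(OH)2(s) <=> Co^2+ + 2 OH^-
Ksp = [Co^2+][OH^-]^2
Let s = moles of Co(OH)2 that dissolve per litre. [Co^2+] = 0.0055 + s ≈ 0.0055, [OH^-] = 2s (common-ion effect: Co^2+ is already 0.0055 M).
Ksp ≈ 0.0055 × (2s)^2
s = 3.2 × 10^-7 M
Check: s = 3.2 × 10^-7 ≪ 0.0055, so the approximation is valid.

s = 3.2 x 10^-7 M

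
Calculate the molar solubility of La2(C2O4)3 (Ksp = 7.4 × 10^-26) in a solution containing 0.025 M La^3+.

s ≈ 1.6 × 10^-8 M

La2(C2O4)3(s) <=> 2 La^3+(aq) + 3 C2O4^2-(aq)
Ksp = [La^3+]^2[C2O4^2-]^3
Let s = moles of La2(C2O4)3 that dissolve per litre. [La^3+] = 0.025 + 2s ≈ 0.025, [C2O4^2-] = 3s (Ksp is small, so little additional dissolves).
Ksp ≈ (0.025)^2 × (3s)^3
s = 1.6 × 10^-8 M
Check: 2s = 3.3 × 10^-8 ≪ 0.025, so the approximation is valid.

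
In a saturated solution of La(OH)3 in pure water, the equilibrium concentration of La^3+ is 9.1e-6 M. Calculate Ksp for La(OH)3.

1.9e-19

La(OH)3(s) ⇌ La^3+ + 3 OH^-
Stoichiometry gives [OH^-] = (3/1)[La^3+] = 2.73 x 10^-5 M.
Ksp = [La^3+][OH^-]^3
Ksp = 9.1 x 10^-6 × (2.73 x 10^-5)^3 = 1.9 × 10^-19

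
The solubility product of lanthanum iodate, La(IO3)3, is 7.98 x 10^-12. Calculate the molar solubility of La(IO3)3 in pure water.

7.37 × 10^-4 M

La(IO3)3(s) ⇌ La^3+ + 3 IO3^-
Ksp = [La^3+][IO3^-]^3
If s mol/L of La(IO3)3 dissolves, [La^3+] = s and [IO3^-] = 3s.
So Ksp = s × (3s)^3 = 27s^4
Solving, s = (7.98 x 10^-12/27)^(1/4) = 7.37 x 10^-4 M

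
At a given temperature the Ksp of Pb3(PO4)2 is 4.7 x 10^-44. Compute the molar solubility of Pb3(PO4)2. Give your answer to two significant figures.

Pb3(PO4)2(s) ⇌ 3 Pb^2+(aq) + 2 PO4^3-(aq)
Ksp = [Pb^2+]^3[PO4^3-]^2
For each mole of Pb3(PO4)2 that dissolves: [Pb^2+] = 3s, [PO4^3-] = 2s.
Substituting: Ksp = (3s)^3(2s)^2 = 108s^5
s^5 = 4.7 x 10^-44 / 108, so s = 8.5 × 10^-10 M

s ≈ 8.5 x 10^-10 M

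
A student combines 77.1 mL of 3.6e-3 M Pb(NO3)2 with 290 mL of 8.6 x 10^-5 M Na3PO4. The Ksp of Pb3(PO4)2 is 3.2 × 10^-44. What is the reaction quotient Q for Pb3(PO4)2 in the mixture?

Total volume = 77.1 + 290 = 367.1 mL.
[Pb^2+] = 3.6 × 10^-3 × (77.1/367.1) = 7.56 x 10^-4 M
[PO4^3-] = 8.6 × 10^-5 × (290/367.1) = 6.79 x 10^-5 M
Pb3(PO4)2(s) <=> 3 Pb^2+ + 2 PO4^3-, so Q = [Pb^2+]^3[PO4^3-]^2
Q = (7.56 × 10^-4)^3(6.79 x 10^-5)^2 = 2.0 × 10^-18
Q > Ksp, so Pb3(PO4)2 will precipitate.

2.0 × 10^-18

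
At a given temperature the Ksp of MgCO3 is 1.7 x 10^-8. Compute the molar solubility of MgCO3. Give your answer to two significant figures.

s = 1.3e-4 M

MgCO3(s) ⇌ Mg^2+(aq) + CO3^2-(aq)
Ksp = [Mg^2+][CO3^2-]
For each mole of MgCO3 that dissolves: [Mg^2+] = s, [CO3^2-] = s.
Ksp = s^2
s = (1.7 x 10^-8)^(1/2) = 1.3 x 10^-4 M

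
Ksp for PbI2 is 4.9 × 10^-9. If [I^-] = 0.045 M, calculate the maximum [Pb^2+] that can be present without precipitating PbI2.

PbI2(s) ⇌ Pb^2+ + 2 I^-
Ksp = [Pb^2+][I^-]^2
Precipitation begins when Q = Ksp. With [I^-] = 0.045 M:
4.9 × 10^-9 = (0.045)^2 × [Pb^2+]
[Pb^2+] = (4.9 × 10^-9 / 2.03 x 10^-3) = 2.4 × 10^-6 M

[Pb^2+] ≈ 2.4e-6 M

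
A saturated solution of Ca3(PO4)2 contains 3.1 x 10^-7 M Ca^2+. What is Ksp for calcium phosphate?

1.3 × 10^-33

Ca3(PO4)2(s) ⇌ 3 Ca^2+(aq) + 2 PO4^3-(aq)
Stoichiometry gives [PO4^3-] = (2/3)[Ca^2+] = 2.07 × 10^-7 M.
Ksp = [Ca^2+]^3[PO4^3-]^2
Ksp = (3.1 × 10^-7)^3 × (2.07 x 10^-7)^2 = 1.3 × 10^-33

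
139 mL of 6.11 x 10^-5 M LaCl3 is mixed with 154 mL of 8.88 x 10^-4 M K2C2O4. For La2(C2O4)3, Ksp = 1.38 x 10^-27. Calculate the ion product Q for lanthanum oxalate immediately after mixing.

Total volume = 139 + 154 = 293 mL.
[La^3+] = 6.11 x 10^-5 × (139/293) = 2.899 x 10^-5 M
[C2O4^2-] = 8.88 × 10^-4 × (154/293) = 4.667 × 10^-4 M
La2(C2O4)3(s) ⇌ 2 La^3+ + 3 C2O4^2-, so Q = [La^3+]^2[C2O4^2-]^3
Q = (2.899 x 10^-5)^2(4.667 x 10^-4)^3 = 8.54 × 10^-20
Q > Ksp, so La2(C2O4)3 will precipitate.

Q ≈ 8.54e-20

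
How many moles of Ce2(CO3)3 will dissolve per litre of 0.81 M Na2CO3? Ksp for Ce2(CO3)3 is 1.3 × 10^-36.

Ce2(CO3)3(s) ⇌ 2 Ce^3+ + 3 CO3^2-
Ksp = [Ce^3+]^2[CO3^2-]^3
If s mol/L dissolves here, [Ce^3+] = 2s, [CO3^2-] = 0.81 + 3s ≈ 0.81 (Ksp is small, so little additional dissolves).
Ksp ≈ (2s)^2 × (0.81)^3
s = 7.8 × 10^-19 M
Check: 3s = 2.3 × 10^-18 ≪ 0.81, so the approximation is valid.

7.8e-19 M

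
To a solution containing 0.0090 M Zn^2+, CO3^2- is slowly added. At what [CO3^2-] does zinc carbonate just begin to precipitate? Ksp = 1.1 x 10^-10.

[CO3^2-] = 1.2 × 10^-8 M

ZnCO3(s) ⇌ Zn^2+ + CO3^2-
Ksp = [Zn^2+][CO3^2-]
Precipitation begins when Q = Ksp. With [Zn^2+] = 0.0090 M:
1.1 x 10^-10 = (0.0090) × [CO3^2-]
[CO3^2-] = (1.1 x 10^-10 / 9.0 × 10^-3) = 1.2 × 10^-8 M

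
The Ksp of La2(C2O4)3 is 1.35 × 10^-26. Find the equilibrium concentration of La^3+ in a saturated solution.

[La^3+] = 5.25 × 10^-6 M

La2(C2O4)3(s) ⇌ 2 La^3+(aq) + 3 C2O4^2-(aq)
Ksp = [La^3+]^2[C2O4^2-]^3
With molar solubility s: [La^3+] = 2s, [C2O4^2-] = 3s.
Ksp = (2s)^2(3s)^3 = 108s^5
Solving, s = (1.35 × 10^-26/108)^(1/5) = 2.627 × 10^-6 M
[La^3+] = 2s = 5.25 x 10^-6 M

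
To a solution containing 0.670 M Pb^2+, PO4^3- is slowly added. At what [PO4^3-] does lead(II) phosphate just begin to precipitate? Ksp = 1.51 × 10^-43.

[PO4^3-] = 7.09 x 10^-22 M

Pb3(PO4)2(s) ⇌ 3 Pb^2+(aq) + 2 PO4^3-(aq)
Ksp = [Pb^2+]^3[PO4^3-]^2
Precipitation begins when Q = Ksp. With [Pb^2+] = 0.670 M:
1.51 × 10^-43 = (0.670)^3 × [PO4^3-]^2
[PO4^3-] = (1.51 × 10^-43 / 3.008 × 10^-1)^(1/2) = 7.09 × 10^-22 M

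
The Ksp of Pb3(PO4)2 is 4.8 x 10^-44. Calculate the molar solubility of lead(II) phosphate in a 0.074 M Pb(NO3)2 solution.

s ≈ 5.4 × 10^-21 M

Pb3(PO4)2(s) <=> 3 Pb^2+(aq) + 2 PO4^3-(aq)
Ksp = [Pb^2+]^3[PO4^3-]^2
Let s be the molar solubility in this solution. [Pb^2+] = 0.074 + 3s ≈ 0.074, [PO4^3-] = 2s (common-ion effect: Pb^2+ is already 0.074 M).
Ksp ≈ (0.074)^3 × (2s)^2
s = 5.4 x 10^-21 M
Check: 3s = 1.6 × 10^-20 ≪ 0.074, so the approximation is valid.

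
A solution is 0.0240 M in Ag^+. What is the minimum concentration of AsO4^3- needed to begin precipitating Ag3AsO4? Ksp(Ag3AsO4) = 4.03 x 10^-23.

[AsO4^3-] ≈ 2.92 × 10^-18 M

Ag3AsO4(s) <=> 3 Ag^+(aq) + AsO4^3-(aq)
Ksp = [Ag^+]^3[AsO4^3-]
Precipitation begins when Q = Ksp. With [Ag^+] = 0.0240 M:
4.03 x 10^-23 = (0.0240)^3 × [AsO4^3-]
[AsO4^3-] = (4.03 x 10^-23 / 1.382 x 10^-5) = 2.92 x 10^-18 M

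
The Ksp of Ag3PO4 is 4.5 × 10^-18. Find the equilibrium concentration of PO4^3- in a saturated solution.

Ag3PO4(s) ⇌ 3 Ag^+(aq) + PO4^3-(aq)
Ksp = [Ag^+]^3[PO4^3-]
For each mole of Ag3PO4 that dissolves: [Ag^+] = 3s, [PO4^3-] = s.
Ksp = (3s)^3s = 27s^4
Solving, s = (4.5 × 10^-18/27)^(1/4) = 2.02 × 10^-5 M
[PO4^3-] = s = 2.0 x 10^-5 M

[PO4^3-] ≈ 2.0 × 10^-5 M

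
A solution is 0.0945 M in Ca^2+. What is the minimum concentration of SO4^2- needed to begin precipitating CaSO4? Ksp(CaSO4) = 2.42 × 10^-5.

CaSO4(s) ⇌ Ca^2+(aq) + SO4^2-(aq)
Ksp = [Ca^2+][SO4^2-]
Precipitation begins when Q = Ksp. With [Ca^2+] = 0.0945 M:
2.42 × 10^-5 = (0.0945) × [SO4^2-]
[SO4^2-] = (2.42 × 10^-5 / 9.45 × 10^-2) = 2.56 × 10^-4 M

[SO4^2-] = 2.56 × 10^-4 M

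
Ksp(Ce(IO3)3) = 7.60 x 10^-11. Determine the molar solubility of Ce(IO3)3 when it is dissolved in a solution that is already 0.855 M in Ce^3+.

Ce(IO3)3(s) ⇌ Ce^3+(aq) + 3 IO3^-(aq)
Ksp = [Ce^3+][IO3^-]^3
Let s be the molar solubility in this solution. [Ce^3+] = 0.855 + s ≈ 0.855, [IO3^-] = 3s (since the Ce^3+ already present dominates).
Ksp ≈ 0.855 × (3s)^3
s = 1.49 x 10^-4 M
Check: s = 1.5 x 10^-4 ≪ 0.855, so the approximation is valid.

s = 1.49 × 10^-4 M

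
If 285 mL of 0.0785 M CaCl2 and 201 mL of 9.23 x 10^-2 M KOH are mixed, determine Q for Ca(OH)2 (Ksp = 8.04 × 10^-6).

6.71e-5

Total volume = 285 + 201 = 486 mL.
[Ca^2+] = 7.85 × 10^-2 × (285/486) = 4.603 x 10^-2 M
[OH^-] = 9.23 x 10^-2 × (201/486) = 3.817 × 10^-2 M
Ca(OH)2(s) <=> Ca^2+ + 2 OH^-, so Q = [Ca^2+][OH^-]^2
Q = (4.603 × 10^-2)(3.817 × 10^-2)^2 = 6.71 × 10^-5
Q > Ksp, so Ca(OH)2 will precipitate.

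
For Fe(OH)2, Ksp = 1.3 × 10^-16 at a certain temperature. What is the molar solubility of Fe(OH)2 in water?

Fe(OH)2(s) <=> Fe^2+ + 2 OH^-
Ksp = [Fe^2+][OH^-]^2
If s mol/L of Fe(OH)2 dissolves, [Fe^2+] = s and [OH^-] = 2s.
Substituting: Ksp = s(2s)^2 = 4s^3
Solving, s = (1.3 × 10^-16/4)^(1/3) = 3.2 × 10^-6 M

s = 3.2e-6 M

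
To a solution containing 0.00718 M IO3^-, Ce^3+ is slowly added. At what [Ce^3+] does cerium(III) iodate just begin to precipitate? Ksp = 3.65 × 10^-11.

9.86e-5 M

Ce(IO3)3(s) <=> Ce^3+ + 3 IO3^-
Ksp = [Ce^3+][IO3^-]^3
Precipitation begins when Q = Ksp. With [IO3^-] = 0.00718 M:
3.65 × 10^-11 = (0.00718)^3 × [Ce^3+]
[Ce^3+] = (3.65 × 10^-11 / 3.701 x 10^-7) = 9.86 x 10^-5 M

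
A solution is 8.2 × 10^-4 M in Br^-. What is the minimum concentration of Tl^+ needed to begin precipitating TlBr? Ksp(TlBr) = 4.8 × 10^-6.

TlBr(s) ⇌ Tl^+(aq) + Br^-(aq)
Ksp = [Tl^+][Br^-]
Precipitation begins when Q = Ksp. With [Br^-] = 8.2 × 10^-4 M:
4.8 × 10^-6 = (8.2 × 10^-4) × [Tl^+]
[Tl^+] = (4.8 × 10^-6 / 8.2 × 10^-4) = 5.9 × 10^-3 M

[Tl^+] ≈ 5.9 × 10^-3 M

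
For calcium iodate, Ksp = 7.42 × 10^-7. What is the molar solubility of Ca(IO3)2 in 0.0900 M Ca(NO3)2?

s = 1.44e-3 M

Ca(IO3)2(s) ⇌ Ca^2+(aq) + 2 IO3^-(aq)
Ksp = [Ca^2+][IO3^-]^2
Let s be the molar solubility in this solution. [Ca^2+] = 0.0900 + s ≈ 0.0900, [IO3^-] = 2s (Ksp is small, so little additional dissolves).
Ksp ≈ 0.0900 × (2s)^2
s = 1.44 x 10^-3 M
Check: s = 1.4 × 10^-3 ≪ 0.0900, so the approximation is valid.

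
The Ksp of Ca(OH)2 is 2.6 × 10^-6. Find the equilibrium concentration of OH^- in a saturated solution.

1.7 × 10^-2 M

Ca(OH)2(s) ⇌ Ca^2+ + 2 OH^-
Ksp = [Ca^2+][OH^-]^2
For each mole of Ca(OH)2 that dissolves: [Ca^2+] = s, [OH^-] = 2s.
Ksp = s(2s)^2 = 4s^3
s^3 = 2.6 × 10^-6 / 4, so s = 8.66 x 10^-3 M
[OH^-] = 2s = 1.7 × 10^-2 M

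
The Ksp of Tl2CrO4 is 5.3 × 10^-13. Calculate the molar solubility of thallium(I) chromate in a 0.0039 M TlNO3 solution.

s ≈ 3.5 × 10^-8 M

Tl2CrO4(s) ⇌ 2 Tl^+ + CrO4^2-
Ksp = [Tl^+]^2[CrO4^2-]
If s mol/L dissolves here, [Tl^+] = 0.0039 + 2s ≈ 0.0039, [CrO4^2-] = s (since Tl^+ from TlNO3 dominates).
Ksp ≈ (0.0039)^2 × s
s = 3.5 × 10^-8 M
Check: 2s = 7.0 × 10^-8 ≪ 0.0039, so the approximation is valid.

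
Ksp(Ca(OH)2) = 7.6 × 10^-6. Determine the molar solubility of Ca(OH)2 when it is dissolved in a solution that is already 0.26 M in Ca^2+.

s ≈ 2.7 x 10^-3 M

Ca(OH)2(s) ⇌ Ca^2+ + 2 OH^-
Ksp = [Ca^2+][OH^-]^2
Let s = moles of Ca(OH)2 that dissolve per litre. [Ca^2+] = 0.26 + s ≈ 0.26, [OH^-] = 2s (common-ion effect: Ca^2+ is already 0.26 M).
Ksp ≈ 0.26 × (2s)^2
s = 2.7 x 10^-3 M
Check: s = 2.7 x 10^-3 ≪ 0.26, so the approximation is valid.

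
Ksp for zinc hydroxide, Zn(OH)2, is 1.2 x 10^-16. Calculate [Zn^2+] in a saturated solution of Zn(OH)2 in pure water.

Zn(OH)2(s) ⇌ Zn^2+ + 2 OH^-
Ksp = [Zn^2+][OH^-]^2
If s mol/L of Zn(OH)2 dissolves, [Zn^2+] = s and [OH^-] = 2s.
So Ksp = s × (2s)^2 = 4s^3
s = (1.2 x 10^-16 / 4)^(1/3) = 3.11 × 10^-6 M
[Zn^2+] = s = 3.1 x 10^-6 M

3.1 x 10^-6 M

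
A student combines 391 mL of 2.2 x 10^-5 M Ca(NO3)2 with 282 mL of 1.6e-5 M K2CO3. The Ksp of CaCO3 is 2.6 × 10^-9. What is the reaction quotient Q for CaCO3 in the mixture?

Total volume = 391 + 282 = 673 mL.
[Ca^2+] = 2.2 x 10^-5 × (391/673) = 1.28 × 10^-5 M
[CO3^2-] = 1.6 × 10^-5 × (282/673) = 6.70 × 10^-6 M
CaCO3(s) ⇌ Ca^2+(aq) + CO3^2-(aq), so Q = [Ca^2+][CO3^2-]
Q = (1.28 × 10^-5)(6.70 × 10^-6) = 8.6 x 10^-11
Q < Ksp, so no precipitate of CaCO3 forms.

8.6 × 10^-11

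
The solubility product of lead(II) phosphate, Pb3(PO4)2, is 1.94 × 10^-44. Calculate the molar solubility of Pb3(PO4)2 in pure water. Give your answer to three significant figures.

Pb3(PO4)2(s) ⇌ 3 Pb^2+ + 2 PO4^3-
Ksp = [Pb^2+]^3[PO4^3-]^2
For each mole of Pb3(PO4)2 that dissolves: [Pb^2+] = 3s, [PO4^3-] = 2s.
So Ksp = (3s)^3 × (2s)^2 = 108s^5
s = (1.94 × 10^-44 / 108)^(1/5) = 7.09 × 10^-10 M

s = 7.09e-10 M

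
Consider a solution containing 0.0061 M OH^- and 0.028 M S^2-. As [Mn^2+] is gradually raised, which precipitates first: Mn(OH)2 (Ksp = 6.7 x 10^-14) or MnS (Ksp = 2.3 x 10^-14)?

MnS

Each salt begins to precipitate when Q = Ksp, i.e. when [Mn^2+] reaches its threshold.
For Mn(OH)2: 6.7 x 10^-14 = (0.0061)^2 × [Mn^2+]  ⇒  [Mn^2+] = 1.8 × 10^-9 M.
For MnS: 2.3 x 10^-14 = 0.028 × [Mn^2+]  ⇒  [Mn^2+] = 8.2 × 10^-13 M.
The salt with the lower threshold [Mn^2+] precipitates first: MnS.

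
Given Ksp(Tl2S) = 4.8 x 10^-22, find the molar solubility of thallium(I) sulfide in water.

4.9 x 10^-8 M

Tl2S(s) <=> 2 Tl^+ + S^2-
Ksp = [Tl^+]^2[S^2-]
Let s = molar solubility. Then [Tl^+] = 2s and [S^2-] = s.
Substituting: Ksp = (2s)^2s = 4s^3
s^3 = 4.8 x 10^-22 / 4, so s = 4.9 × 10^-8 M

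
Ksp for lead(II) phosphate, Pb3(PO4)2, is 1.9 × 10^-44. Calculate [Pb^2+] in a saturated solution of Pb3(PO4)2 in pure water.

[Pb^2+] = 2.1 × 10^-9 M

Pb3(PO4)2(s) ⇌ 3 Pb^2+ + 2 PO4^3-
Ksp = [Pb^2+]^3[PO4^3-]^2
For each mole of Pb3(PO4)2 that dissolves: [Pb^2+] = 3s, [PO4^3-] = 2s.
Ksp = (3s)^3(2s)^2 = 108s^5
s^5 = 1.9 × 10^-44 / 108, so s = 7.06 x 10^-10 M
[Pb^2+] = 3s = 2.1 x 10^-9 M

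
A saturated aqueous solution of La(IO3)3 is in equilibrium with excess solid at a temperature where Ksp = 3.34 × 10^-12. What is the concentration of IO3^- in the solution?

La(IO3)3(s) <=> La^3+ + 3 IO3^-
Ksp = [La^3+][IO3^-]^3
For each mole of La(IO3)3 that dissolves: [La^3+] = s, [IO3^-] = 3s.
So Ksp = s × (3s)^3 = 27s^4
s^4 = 3.34 × 10^-12 / 27, so s = 5.931 × 10^-4 M
[IO3^-] = 3s = 1.78 × 10^-3 M

[IO3^-] = 1.78e-3 M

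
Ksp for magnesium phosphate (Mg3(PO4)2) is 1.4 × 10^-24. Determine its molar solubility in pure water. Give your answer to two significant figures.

Mg3(PO4)2(s) <=> 3 Mg^2+ + 2 PO4^3-
Ksp = [Mg^2+]^3[PO4^3-]^2
If s mol/L of Mg3(PO4)2 dissolves, [Mg^2+] = 3s and [PO4^3-] = 2s.
Substituting: Ksp = (3s)^3(2s)^2 = 108s^5
s = (1.4 × 10^-24 / 108)^(1/5) = 6.6 × 10^-6 M

s = 6.6e-6 M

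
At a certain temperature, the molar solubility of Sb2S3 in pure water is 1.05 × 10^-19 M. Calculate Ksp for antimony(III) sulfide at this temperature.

Ksp = 1.38 × 10^-93

Sb2S3(s) <=> 2 Sb^3+(aq) + 3 S^2-(aq)
Let s = molar solubility. Then [Sb^3+] = 2s and [S^2-] = 3s.
Ksp = [Sb^3+]^2[S^2-]^3
Ksp = (2s)^2(3s)^3 = 108s^5
With s = 1.05 x 10^-19: Ksp = 1.38 × 10^-93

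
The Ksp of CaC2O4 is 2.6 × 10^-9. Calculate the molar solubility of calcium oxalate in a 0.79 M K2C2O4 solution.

CaC2O4(s) <=> Ca^2+(aq) + C2O4^2-(aq)
Ksp = [Ca^2+][C2O4^2-]
If s mol/L dissolves here, [Ca^2+] = s, [C2O4^2-] = 0.79 + s ≈ 0.79 (common-ion effect: C2O4^2- is already 0.79 M).
Ksp ≈ s × 0.79
s = 3.3 × 10^-9 M
Check: s = 3.3 × 10^-9 ≪ 0.79, so the approximation is valid.

s ≈ 3.3 × 10^-9 M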